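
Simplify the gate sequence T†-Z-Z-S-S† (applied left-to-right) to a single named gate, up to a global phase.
T†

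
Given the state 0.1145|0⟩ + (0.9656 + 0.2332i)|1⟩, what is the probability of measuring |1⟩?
0.9868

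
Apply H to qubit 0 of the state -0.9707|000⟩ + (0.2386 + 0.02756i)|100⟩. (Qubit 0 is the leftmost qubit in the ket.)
(-0.5177 + 0.01949i)|000⟩ + (-0.8551 - 0.01949i)|100⟩

H on qubit 0 mixes each pair of kets that differ only in qubit 0: amplitudes (a, b) of (|…0…⟩, |…1…⟩) become ((a + b)/√2, (a − b)/√2). Kets absent from the input have amplitude 0.
(|000⟩, |100⟩): (a, b) = (-0.9707, (0.2386 + 0.02756i)) → ((-0.5177 + 0.01949i), (-0.8551 - 0.01949i))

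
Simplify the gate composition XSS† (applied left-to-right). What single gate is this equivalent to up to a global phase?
X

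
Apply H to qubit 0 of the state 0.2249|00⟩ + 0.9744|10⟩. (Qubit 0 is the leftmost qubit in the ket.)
0.848|00⟩ - 0.53|10⟩

H on qubit 0 mixes each pair of kets that differ only in qubit 0: amplitudes (a, b) of (|…0…⟩, |…1…⟩) become ((a + b)/√2, (a − b)/√2). Kets absent from the input have amplitude 0.
(|00⟩, |10⟩): (a, b) = (0.2249, 0.9744) → (0.848, -0.53)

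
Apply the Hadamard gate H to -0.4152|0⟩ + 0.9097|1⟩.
0.3497|0⟩ - 0.9368|1⟩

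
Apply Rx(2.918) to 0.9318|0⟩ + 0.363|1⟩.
(0.104 - 0.3607i)|0⟩ + (0.0405 - 0.926i)|1⟩

Rx(2.918) = [[cos(θ/2), −i·sin(θ/2)], [−i·sin(θ/2), cos(θ/2)]]; θ = 2.918, cos(θ/2) ≈ 0.111564, sin(θ/2) ≈ 0.993757.
With a = amp(|0⟩) = 0.9318 and b = amp(|1⟩) = 0.363:
new amp(|0⟩) = (0.111564)·a + (-0.993757i)·b = (0.104 - 0.3607i)
new amp(|1⟩) = (-0.993757i)·a + (0.111564)·b = (0.0405 - 0.926i)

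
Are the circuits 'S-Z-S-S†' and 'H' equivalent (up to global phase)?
No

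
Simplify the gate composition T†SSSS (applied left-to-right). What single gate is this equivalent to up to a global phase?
T†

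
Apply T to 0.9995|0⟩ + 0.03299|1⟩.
0.9995|0⟩ + (0.02333 + 0.02333i)|1⟩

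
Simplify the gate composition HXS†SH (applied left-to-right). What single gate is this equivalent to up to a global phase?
Z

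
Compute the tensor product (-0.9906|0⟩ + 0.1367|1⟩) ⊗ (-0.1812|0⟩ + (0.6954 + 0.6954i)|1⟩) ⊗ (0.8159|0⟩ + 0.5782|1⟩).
0.1465|000⟩ + 0.1038|001⟩ + (-0.562 - 0.562i)|010⟩ + (-0.3983 - 0.3983i)|011⟩ - 0.02021|100⟩ - 0.01432|101⟩ + (0.07756 + 0.07756i)|110⟩ + (0.05496 + 0.05496i)|111⟩

amp(|b₁b₂…⟩) = product of the factor amplitudes for bits b₁, b₂, …; only kets whose every factor amplitude is nonzero survive.
|000⟩: (-0.9906)(-0.1812)(0.8159) = 0.1465
|001⟩: (-0.9906)(-0.1812)(0.5782) = 0.1038
|010⟩: (-0.9906)(0.6954 + 0.6954i)(0.8159) = (-0.562 - 0.562i)
|011⟩: (-0.9906)(0.6954 + 0.6954i)(0.5782) = (-0.3983 - 0.3983i)
|100⟩: (0.1367)(-0.1812)(0.8159) = -0.02021
|101⟩: (0.1367)(-0.1812)(0.5782) = -0.01432
|110⟩: (0.1367)(0.6954 + 0.6954i)(0.8159) = (0.07756 + 0.07756i)
|111⟩: (0.1367)(0.6954 + 0.6954i)(0.5782) = (0.05496 + 0.05496i)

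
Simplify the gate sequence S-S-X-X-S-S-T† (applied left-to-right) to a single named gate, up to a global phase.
T†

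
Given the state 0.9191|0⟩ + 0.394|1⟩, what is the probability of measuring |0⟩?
0.8447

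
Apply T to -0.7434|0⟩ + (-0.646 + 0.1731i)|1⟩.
-0.7434|0⟩ + (-0.5792 - 0.3344i)|1⟩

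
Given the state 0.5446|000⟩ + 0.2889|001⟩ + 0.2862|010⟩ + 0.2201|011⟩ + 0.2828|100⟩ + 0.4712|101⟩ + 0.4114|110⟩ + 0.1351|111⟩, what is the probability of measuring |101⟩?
0.222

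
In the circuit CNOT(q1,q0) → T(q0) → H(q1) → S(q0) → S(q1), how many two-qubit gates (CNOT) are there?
1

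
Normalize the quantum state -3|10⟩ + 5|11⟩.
-0.5145|10⟩ + 0.8575|11⟩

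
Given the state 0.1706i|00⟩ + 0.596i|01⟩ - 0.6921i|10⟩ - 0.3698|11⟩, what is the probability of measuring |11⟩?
0.1368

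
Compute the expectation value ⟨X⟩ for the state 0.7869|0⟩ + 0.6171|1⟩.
0.9712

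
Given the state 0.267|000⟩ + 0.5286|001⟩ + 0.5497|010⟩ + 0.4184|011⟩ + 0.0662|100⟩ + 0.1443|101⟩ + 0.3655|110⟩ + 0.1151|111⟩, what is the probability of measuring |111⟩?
0.01325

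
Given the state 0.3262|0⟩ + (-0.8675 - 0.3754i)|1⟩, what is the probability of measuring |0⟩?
0.1064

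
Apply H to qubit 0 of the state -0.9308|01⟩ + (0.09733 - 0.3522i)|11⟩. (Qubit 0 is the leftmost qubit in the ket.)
(-0.5894 - 0.249i)|01⟩ + (-0.727 + 0.249i)|11⟩

H on qubit 0 mixes each pair of kets that differ only in qubit 0: amplitudes (a, b) of (|…0…⟩, |…1…⟩) become ((a + b)/√2, (a − b)/√2). Kets absent from the input have amplitude 0.
(|01⟩, |11⟩): (a, b) = (-0.9308, (0.09733 - 0.3522i)) → ((-0.5894 - 0.249i), (-0.727 + 0.249i))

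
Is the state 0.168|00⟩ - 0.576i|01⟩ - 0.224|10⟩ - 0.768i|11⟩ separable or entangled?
Entangled

Writing the state as a|00⟩ + b|01⟩ + c|10⟩ + d|11⟩, it is a product state iff ad − bc = 0.
Here (a, b, c, d) = (0.168, -0.576i, -0.224, -0.768i): ad − bc = (0.168)(-0.768i) − (-0.576i)(-0.224) = -0.258i ≠ 0, so the state is entangled.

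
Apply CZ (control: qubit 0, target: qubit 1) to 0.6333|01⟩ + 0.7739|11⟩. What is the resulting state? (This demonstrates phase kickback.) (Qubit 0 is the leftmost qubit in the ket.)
0.6333|01⟩ - 0.7739|11⟩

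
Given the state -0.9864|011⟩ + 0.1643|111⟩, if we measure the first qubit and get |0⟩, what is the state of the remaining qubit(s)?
-|11⟩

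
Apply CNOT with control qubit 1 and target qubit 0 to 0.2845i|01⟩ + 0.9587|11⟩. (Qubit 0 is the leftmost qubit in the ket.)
0.9587|01⟩ + 0.2845i|11⟩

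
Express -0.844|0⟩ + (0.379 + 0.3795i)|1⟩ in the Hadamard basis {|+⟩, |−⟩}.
(-0.3288 + 0.2683i)|+⟩ + (-0.8648 - 0.2683i)|−⟩

With |ψ⟩ = α|0⟩ + β|1⟩, the Hadamard-basis coefficients are ⟨+|ψ⟩ = (α + β)/√2 and ⟨−|ψ⟩ = (α − β)/√2.
Here α = -0.844, β = (0.379 + 0.3795i): (α + β)/√2 = (-0.3288 + 0.2683i), (α − β)/√2 = (-0.8648 - 0.2683i).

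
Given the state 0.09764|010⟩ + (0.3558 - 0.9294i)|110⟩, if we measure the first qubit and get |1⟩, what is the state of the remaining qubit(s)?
(0.3575 - 0.9339i)|10⟩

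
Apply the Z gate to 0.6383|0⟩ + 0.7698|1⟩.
0.6383|0⟩ - 0.7698|1⟩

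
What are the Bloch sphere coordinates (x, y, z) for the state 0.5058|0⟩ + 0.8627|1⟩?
(0.8727, 0, -0.4884)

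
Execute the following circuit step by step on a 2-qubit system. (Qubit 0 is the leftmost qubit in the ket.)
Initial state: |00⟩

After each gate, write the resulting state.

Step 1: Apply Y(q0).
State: i|10⟩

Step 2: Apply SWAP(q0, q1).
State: i|01⟩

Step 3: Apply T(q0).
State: i|01⟩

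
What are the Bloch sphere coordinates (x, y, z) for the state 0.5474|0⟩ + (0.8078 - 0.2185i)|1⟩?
(0.8844, -0.2392, -0.4006)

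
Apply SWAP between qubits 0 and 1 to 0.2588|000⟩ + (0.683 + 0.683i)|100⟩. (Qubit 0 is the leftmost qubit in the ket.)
0.2588|000⟩ + (0.683 + 0.683i)|010⟩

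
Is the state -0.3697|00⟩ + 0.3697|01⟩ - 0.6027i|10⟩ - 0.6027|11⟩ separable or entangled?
Entangled

Writing the state as a|00⟩ + b|01⟩ + c|10⟩ + d|11⟩, it is a product state iff ad − bc = 0.
Here (a, b, c, d) = (-0.3697, 0.3697, -0.6027i, -0.6027): ad − bc = (-0.3697)(-0.6027) − (0.3697)(-0.6027i) = (0.2228 + 0.2228i) ≠ 0, so the state is entangled.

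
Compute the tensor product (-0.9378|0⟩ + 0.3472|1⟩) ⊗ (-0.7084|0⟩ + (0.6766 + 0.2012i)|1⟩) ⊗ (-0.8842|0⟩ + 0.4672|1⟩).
-0.5874|000⟩ + 0.3104|001⟩ + (0.561 + 0.1668i)|010⟩ + (-0.2964 - 0.08815i)|011⟩ + 0.2175|100⟩ - 0.1149|101⟩ + (-0.2077 - 0.06177i)|110⟩ + (0.1098 + 0.03264i)|111⟩

amp(|b₁b₂…⟩) = product of the factor amplitudes for bits b₁, b₂, …; only kets whose every factor amplitude is nonzero survive.
|000⟩: (-0.9378)(-0.7084)(-0.8842) = -0.5874
|001⟩: (-0.9378)(-0.7084)(0.4672) = 0.3104
|010⟩: (-0.9378)(0.6766 + 0.2012i)(-0.8842) = (0.561 + 0.1668i)
|011⟩: (-0.9378)(0.6766 + 0.2012i)(0.4672) = (-0.2964 - 0.08815i)
|100⟩: (0.3472)(-0.7084)(-0.8842) = 0.2175
|101⟩: (0.3472)(-0.7084)(0.4672) = -0.1149
|110⟩: (0.3472)(0.6766 + 0.2012i)(-0.8842) = (-0.2077 - 0.06177i)
|111⟩: (0.3472)(0.6766 + 0.2012i)(0.4672) = (0.1098 + 0.03264i)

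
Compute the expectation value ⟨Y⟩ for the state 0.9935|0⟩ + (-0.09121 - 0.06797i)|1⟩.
-0.1351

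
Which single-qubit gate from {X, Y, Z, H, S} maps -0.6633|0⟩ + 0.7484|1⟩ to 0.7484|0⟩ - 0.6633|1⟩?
X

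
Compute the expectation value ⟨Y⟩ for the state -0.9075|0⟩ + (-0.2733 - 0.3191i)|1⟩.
0.5792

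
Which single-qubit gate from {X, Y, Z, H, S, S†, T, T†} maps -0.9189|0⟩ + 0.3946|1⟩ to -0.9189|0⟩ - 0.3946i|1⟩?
S†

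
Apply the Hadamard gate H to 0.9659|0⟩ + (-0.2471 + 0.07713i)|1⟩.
(0.5083 + 0.05454i)|0⟩ + (0.8577 - 0.05454i)|1⟩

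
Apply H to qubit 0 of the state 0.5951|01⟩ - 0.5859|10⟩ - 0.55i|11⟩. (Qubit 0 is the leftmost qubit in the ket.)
-0.4143|00⟩ + (0.4208 - 0.3889i)|01⟩ + 0.4143|10⟩ + (0.4208 + 0.3889i)|11⟩

H on qubit 0 mixes each pair of kets that differ only in qubit 0: amplitudes (a, b) of (|…0…⟩, |…1…⟩) become ((a + b)/√2, (a − b)/√2). Kets absent from the input have amplitude 0.
(|00⟩, |10⟩): (a, b) = (0, -0.5859) → (-0.4143, 0.4143)
(|01⟩, |11⟩): (a, b) = (0.5951, -0.55i) → ((0.4208 - 0.3889i), (0.4208 + 0.3889i))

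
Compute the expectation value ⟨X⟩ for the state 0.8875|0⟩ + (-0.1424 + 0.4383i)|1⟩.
-0.2528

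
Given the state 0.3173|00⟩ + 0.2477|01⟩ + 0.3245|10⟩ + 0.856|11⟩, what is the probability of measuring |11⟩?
0.7327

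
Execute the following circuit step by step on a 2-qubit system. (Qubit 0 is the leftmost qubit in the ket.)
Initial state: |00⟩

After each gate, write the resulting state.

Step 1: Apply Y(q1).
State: i|01⟩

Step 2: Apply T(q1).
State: (-1/√2 + (1/√2)i)|01⟩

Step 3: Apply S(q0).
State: (-1/√2 + (1/√2)i)|01⟩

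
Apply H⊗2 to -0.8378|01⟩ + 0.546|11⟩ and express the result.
-0.1459|00⟩ + 0.1459|01⟩ - 0.6919|10⟩ + 0.6919|11⟩

H⊗2 gives amp(|y⟩) = (1/2) Σ_x (−1)^(x·y) amp(|x⟩), where x·y is the number of positions in which both x and y have a 1.
|00⟩: (-0.8378 + 0.546)/2 = -0.1459
|01⟩: (0.8378 - 0.546)/2 = 0.1459
|10⟩: (-0.8378 - 0.546)/2 = -0.6919
|11⟩: (0.8378 + 0.546)/2 = 0.6919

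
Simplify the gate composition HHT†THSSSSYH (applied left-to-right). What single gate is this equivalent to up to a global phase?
Y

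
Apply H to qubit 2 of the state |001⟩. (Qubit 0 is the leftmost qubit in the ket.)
1/√2|000⟩ - 1/√2|001⟩

H on qubit 2 mixes each pair of kets that differ only in qubit 2: amplitudes (a, b) of (|…0…⟩, |…1…⟩) become ((a + b)/√2, (a − b)/√2). Kets absent from the input have amplitude 0.
(|000⟩, |001⟩): (a, b) = (0, 1) → (1/√2, -1/√2)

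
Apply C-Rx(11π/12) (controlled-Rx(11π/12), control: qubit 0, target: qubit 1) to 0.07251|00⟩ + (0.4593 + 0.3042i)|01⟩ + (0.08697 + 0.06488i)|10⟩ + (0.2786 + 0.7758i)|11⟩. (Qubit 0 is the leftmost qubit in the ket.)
0.07251|00⟩ + (0.4593 + 0.3042i)|01⟩ + (0.7805 - 0.2677i)|10⟩ + (0.1007 + 0.01504i)|11⟩

C-Rx(11π/12) leaves the control-|0⟩ kets |00⟩, |01⟩ unchanged and applies Rx(11π/12) to qubit 1 on the control-|1⟩ pair (|10⟩, |11⟩).
Rx(11π/12) = [[cos(θ/2), −i·sin(θ/2)], [−i·sin(θ/2), cos(θ/2)]]; θ = 11π/12, cos(θ/2) ≈ 0.130526, sin(θ/2) ≈ 0.991445.
With a = amp(|10⟩) = (0.08697 + 0.06488i) and b = amp(|11⟩) = (0.2786 + 0.7758i):
new amp(|10⟩) = (0.130526)·a + (-0.991445i)·b = (0.7805 - 0.2677i)
new amp(|11⟩) = (-0.991445i)·a + (0.130526)·b = (0.1007 + 0.01504i)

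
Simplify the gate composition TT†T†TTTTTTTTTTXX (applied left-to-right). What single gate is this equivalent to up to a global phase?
T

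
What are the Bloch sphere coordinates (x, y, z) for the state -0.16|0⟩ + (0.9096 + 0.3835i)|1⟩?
(-0.2911, -0.1227, -0.9488)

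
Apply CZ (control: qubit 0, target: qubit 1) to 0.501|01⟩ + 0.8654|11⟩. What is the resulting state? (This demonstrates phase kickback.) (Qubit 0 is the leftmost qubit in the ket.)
0.501|01⟩ - 0.8654|11⟩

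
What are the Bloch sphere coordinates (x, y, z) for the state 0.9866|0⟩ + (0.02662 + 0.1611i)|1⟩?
(0.05253, 0.3179, 0.9467)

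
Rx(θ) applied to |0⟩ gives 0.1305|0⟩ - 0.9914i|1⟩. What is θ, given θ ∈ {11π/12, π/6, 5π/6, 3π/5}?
11π/12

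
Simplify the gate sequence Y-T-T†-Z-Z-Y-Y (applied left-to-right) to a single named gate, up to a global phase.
Y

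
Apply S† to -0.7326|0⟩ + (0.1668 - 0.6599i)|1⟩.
-0.7326|0⟩ + (-0.6599 - 0.1668i)|1⟩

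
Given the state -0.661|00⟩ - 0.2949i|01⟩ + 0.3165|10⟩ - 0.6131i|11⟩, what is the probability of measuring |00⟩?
0.4369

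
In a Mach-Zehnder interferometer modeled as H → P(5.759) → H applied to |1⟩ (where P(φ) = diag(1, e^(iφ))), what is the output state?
(0.06713 + 0.2503i)|0⟩ + (0.9329 - 0.2503i)|1⟩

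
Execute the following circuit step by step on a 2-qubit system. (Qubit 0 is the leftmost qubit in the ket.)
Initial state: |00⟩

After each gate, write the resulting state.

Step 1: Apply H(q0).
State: 1/√2|00⟩ + 1/√2|10⟩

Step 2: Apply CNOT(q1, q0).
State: 1/√2|00⟩ + 1/√2|10⟩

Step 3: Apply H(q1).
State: 1/2|00⟩ + 1/2|01⟩ + 1/2|10⟩ + 1/2|11⟩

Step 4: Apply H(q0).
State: 1/√2|00⟩ + 1/√2|01⟩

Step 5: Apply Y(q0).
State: (1/√2)i|10⟩ + (1/√2)i|11⟩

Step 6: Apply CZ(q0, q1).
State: (1/√2)i|10⟩ - (1/√2)i|11⟩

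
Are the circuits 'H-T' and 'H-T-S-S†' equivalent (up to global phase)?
Yes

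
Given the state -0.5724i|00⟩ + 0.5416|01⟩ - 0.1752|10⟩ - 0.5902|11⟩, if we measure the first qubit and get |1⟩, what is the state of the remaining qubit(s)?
-0.2846|0⟩ - 0.9587|1⟩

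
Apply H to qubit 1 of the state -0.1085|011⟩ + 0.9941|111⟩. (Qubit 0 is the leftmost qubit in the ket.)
-0.07672|001⟩ + 0.07672|011⟩ + 0.7029|101⟩ - 0.7029|111⟩

H on qubit 1 mixes each pair of kets that differ only in qubit 1: amplitudes (a, b) of (|…0…⟩, |…1…⟩) become ((a + b)/√2, (a − b)/√2). Kets absent from the input have amplitude 0.
(|001⟩, |011⟩): (a, b) = (0, -0.1085) → (-0.07672, 0.07672)
(|101⟩, |111⟩): (a, b) = (0, 0.9941) → (0.7029, -0.7029)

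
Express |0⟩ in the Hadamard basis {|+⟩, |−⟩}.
1/√2|+⟩ + 1/√2|−⟩

With |ψ⟩ = α|0⟩ + β|1⟩, the Hadamard-basis coefficients are ⟨+|ψ⟩ = (α + β)/√2 and ⟨−|ψ⟩ = (α − β)/√2.
Here α = 1, β = 0: (α + β)/√2 = 1/√2, (α − β)/√2 = 1/√2.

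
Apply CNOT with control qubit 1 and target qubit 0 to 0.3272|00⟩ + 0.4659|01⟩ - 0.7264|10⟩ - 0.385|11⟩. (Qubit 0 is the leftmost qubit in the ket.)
0.3272|00⟩ - 0.385|01⟩ - 0.7264|10⟩ + 0.4659|11⟩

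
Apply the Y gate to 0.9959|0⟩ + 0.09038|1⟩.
-0.09038i|0⟩ + 0.9959i|1⟩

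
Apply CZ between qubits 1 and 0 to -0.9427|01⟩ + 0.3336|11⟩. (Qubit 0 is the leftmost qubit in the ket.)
-0.9427|01⟩ - 0.3336|11⟩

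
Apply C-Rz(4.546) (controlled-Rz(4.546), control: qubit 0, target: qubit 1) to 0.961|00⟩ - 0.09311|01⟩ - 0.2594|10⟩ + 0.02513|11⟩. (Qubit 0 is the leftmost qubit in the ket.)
0.961|00⟩ - 0.09311|01⟩ + (0.1675 + 0.198i)|10⟩ + (-0.01623 + 0.01918i)|11⟩

C-Rz(4.546) leaves the control-|0⟩ kets |00⟩, |01⟩ unchanged and applies Rz(4.546) to qubit 1 on the control-|1⟩ pair (|10⟩, |11⟩).
Rz(4.546) = [[e^(−iθ/2), 0], [0, e^(iθ/2)]] with e^(±iθ/2) = cos(θ/2) ± i·sin(θ/2); θ = 4.546, cos(θ/2) ≈ -0.645902, sin(θ/2) ≈ 0.763421.
With a = amp(|10⟩) = -0.2594 and b = amp(|11⟩) = 0.02513:
new amp(|10⟩) = (-0.645902 - 0.763421i)·a = (0.1675 + 0.198i)
new amp(|11⟩) = (-0.645902 + 0.763421i)·b = (-0.01623 + 0.01918i)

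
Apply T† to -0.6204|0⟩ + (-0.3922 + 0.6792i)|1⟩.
-0.6204|0⟩ + (0.2029 + 0.7576i)|1⟩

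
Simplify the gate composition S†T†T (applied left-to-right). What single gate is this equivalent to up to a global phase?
S†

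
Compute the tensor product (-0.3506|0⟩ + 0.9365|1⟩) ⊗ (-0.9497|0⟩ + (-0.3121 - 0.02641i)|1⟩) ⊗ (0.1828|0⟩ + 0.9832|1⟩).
0.06087|000⟩ + 0.3274|001⟩ + (0.02 + 0.001693i)|010⟩ + (0.1076 + 0.009104i)|011⟩ - 0.1626|100⟩ - 0.8745|101⟩ + (-0.05343 - 0.004521i)|110⟩ + (-0.2874 - 0.02432i)|111⟩

amp(|b₁b₂…⟩) = product of the factor amplitudes for bits b₁, b₂, …; only kets whose every factor amplitude is nonzero survive.
|000⟩: (-0.3506)(-0.9497)(0.1828) = 0.06087
|001⟩: (-0.3506)(-0.9497)(0.9832) = 0.3274
|010⟩: (-0.3506)(-0.3121 - 0.02641i)(0.1828) = (0.02 + 0.001693i)
|011⟩: (-0.3506)(-0.3121 - 0.02641i)(0.9832) = (0.1076 + 0.009104i)
|100⟩: (0.9365)(-0.9497)(0.1828) = -0.1626
|101⟩: (0.9365)(-0.9497)(0.9832) = -0.8745
|110⟩: (0.9365)(-0.3121 - 0.02641i)(0.1828) = (-0.05343 - 0.004521i)
|111⟩: (0.9365)(-0.3121 - 0.02641i)(0.9832) = (-0.2874 - 0.02432i)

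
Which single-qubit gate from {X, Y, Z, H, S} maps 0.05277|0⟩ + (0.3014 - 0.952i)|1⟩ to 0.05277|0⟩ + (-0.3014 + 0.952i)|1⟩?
Z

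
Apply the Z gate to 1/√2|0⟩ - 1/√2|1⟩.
1/√2|0⟩ + 1/√2|1⟩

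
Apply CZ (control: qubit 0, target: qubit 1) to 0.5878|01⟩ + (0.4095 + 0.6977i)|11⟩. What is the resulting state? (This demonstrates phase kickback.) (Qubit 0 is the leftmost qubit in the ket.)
0.5878|01⟩ + (-0.4095 - 0.6977i)|11⟩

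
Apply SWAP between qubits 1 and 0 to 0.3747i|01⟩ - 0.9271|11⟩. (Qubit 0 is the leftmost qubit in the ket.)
0.3747i|10⟩ - 0.9271|11⟩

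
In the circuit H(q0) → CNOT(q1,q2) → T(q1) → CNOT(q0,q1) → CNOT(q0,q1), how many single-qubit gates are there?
2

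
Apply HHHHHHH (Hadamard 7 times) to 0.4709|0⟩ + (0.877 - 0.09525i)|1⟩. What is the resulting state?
(0.9531 - 0.06735i)|0⟩ + (-0.2872 + 0.06735i)|1⟩

H² = I, so H^7 = H: a single Hadamard. With (a, b) = (0.4709, (0.877 - 0.09525i)), H gives ((a + b)/√2, (a − b)/√2) = ((0.9531 - 0.06735i), (-0.2872 + 0.06735i)).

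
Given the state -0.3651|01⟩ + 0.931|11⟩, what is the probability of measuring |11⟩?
0.8668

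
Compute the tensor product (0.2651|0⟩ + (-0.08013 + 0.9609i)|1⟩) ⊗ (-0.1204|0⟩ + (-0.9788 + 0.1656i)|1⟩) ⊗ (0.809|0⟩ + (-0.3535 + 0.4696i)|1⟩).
-0.02582|000⟩ + (0.01128 - 0.01499i)|001⟩ + (-0.2099 + 0.03552i)|010⟩ + (0.07111 - 0.1374i)|011⟩ + (0.007805 - 0.0936i)|100⟩ + (0.05092 + 0.04543i)|101⟩ + (-0.06528 - 0.7716i)|110⟩ + (0.4764 + 0.2993i)|111⟩

amp(|b₁b₂…⟩) = product of the factor amplitudes for bits b₁, b₂, …; only kets whose every factor amplitude is nonzero survive.
|000⟩: (0.2651)(-0.1204)(0.809) = -0.02582
|001⟩: (0.2651)(-0.1204)(-0.3535 + 0.4696i) = (0.01128 - 0.01499i)
|010⟩: (0.2651)(-0.9788 + 0.1656i)(0.809) = (-0.2099 + 0.03552i)
|011⟩: (0.2651)(-0.9788 + 0.1656i)(-0.3535 + 0.4696i) = (0.07111 - 0.1374i)
|100⟩: (-0.08013 + 0.9609i)(-0.1204)(0.809) = (0.007805 - 0.0936i)
|101⟩: (-0.08013 + 0.9609i)(-0.1204)(-0.3535 + 0.4696i) = (0.05092 + 0.04543i)
|110⟩: (-0.08013 + 0.9609i)(-0.9788 + 0.1656i)(0.809) = (-0.06528 - 0.7716i)
|111⟩: (-0.08013 + 0.9609i)(-0.9788 + 0.1656i)(-0.3535 + 0.4696i) = (0.4764 + 0.2993i)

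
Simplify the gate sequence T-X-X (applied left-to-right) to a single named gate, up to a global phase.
T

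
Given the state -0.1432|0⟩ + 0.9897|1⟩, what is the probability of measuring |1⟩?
0.9795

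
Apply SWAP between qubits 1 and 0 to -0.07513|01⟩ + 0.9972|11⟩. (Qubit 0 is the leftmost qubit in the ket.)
-0.07513|10⟩ + 0.9972|11⟩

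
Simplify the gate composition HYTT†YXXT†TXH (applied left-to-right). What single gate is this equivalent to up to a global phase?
Z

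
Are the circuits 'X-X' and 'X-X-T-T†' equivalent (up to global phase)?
Yes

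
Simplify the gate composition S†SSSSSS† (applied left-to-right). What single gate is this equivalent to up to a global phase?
S†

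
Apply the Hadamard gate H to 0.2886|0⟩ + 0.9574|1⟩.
0.8811|0⟩ - 0.4729|1⟩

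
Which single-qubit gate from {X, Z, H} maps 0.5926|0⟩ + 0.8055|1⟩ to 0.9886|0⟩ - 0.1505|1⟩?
H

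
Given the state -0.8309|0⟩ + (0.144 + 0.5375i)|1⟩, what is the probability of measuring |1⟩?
0.3096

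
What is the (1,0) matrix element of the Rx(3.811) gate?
-0.9445i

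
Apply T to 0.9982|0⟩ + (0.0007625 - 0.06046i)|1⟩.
0.9982|0⟩ + (0.04329 - 0.04221i)|1⟩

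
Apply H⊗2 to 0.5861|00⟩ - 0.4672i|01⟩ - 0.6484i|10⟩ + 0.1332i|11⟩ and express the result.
(0.2931 - 0.4912i)|00⟩ + (0.2931 - 0.1572i)|01⟩ + (0.2931 + 0.024i)|10⟩ + (0.2931 + 0.6244i)|11⟩

H⊗2 gives amp(|y⟩) = (1/2) Σ_x (−1)^(x·y) amp(|x⟩), where x·y is the number of positions in which both x and y have a 1.
|00⟩: (0.5861 - 0.4672i - 0.6484i + 0.1332i)/2 = (0.2931 - 0.4912i)
|01⟩: (0.5861 + 0.4672i - 0.6484i - 0.1332i)/2 = (0.2931 - 0.1572i)
|10⟩: (0.5861 - 0.4672i + 0.6484i - 0.1332i)/2 = (0.2931 + 0.024i)
|11⟩: (0.5861 + 0.4672i + 0.6484i + 0.1332i)/2 = (0.2931 + 0.6244i)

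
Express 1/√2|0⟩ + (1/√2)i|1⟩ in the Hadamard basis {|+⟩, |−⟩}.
(1/2 + (1/2)i)|+⟩ + (1/2 - (1/2)i)|−⟩

With |ψ⟩ = α|0⟩ + β|1⟩, the Hadamard-basis coefficients are ⟨+|ψ⟩ = (α + β)/√2 and ⟨−|ψ⟩ = (α − β)/√2.
Here α = 1/√2, β = (1/√2)i: (α + β)/√2 = (1/2 + (1/2)i), (α − β)/√2 = (1/2 - (1/2)i).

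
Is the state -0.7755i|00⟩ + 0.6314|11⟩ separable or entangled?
Entangled

Writing the state as a|00⟩ + b|01⟩ + c|10⟩ + d|11⟩, it is a product state iff ad − bc = 0.
Here (a, b, c, d) = (-0.7755i, 0, 0, 0.6314): ad − bc = (-0.7755i)(0.6314) − (0)(0) = -0.4897i ≠ 0, so the state is entangled.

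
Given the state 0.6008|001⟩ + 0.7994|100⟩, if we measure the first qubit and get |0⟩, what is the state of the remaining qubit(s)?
|01⟩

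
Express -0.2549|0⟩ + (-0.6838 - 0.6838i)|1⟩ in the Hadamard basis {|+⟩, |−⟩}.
(-0.6638 - 0.4835i)|+⟩ + (0.3033 + 0.4835i)|−⟩

With |ψ⟩ = α|0⟩ + β|1⟩, the Hadamard-basis coefficients are ⟨+|ψ⟩ = (α + β)/√2 and ⟨−|ψ⟩ = (α − β)/√2.
Here α = -0.2549, β = (-0.6838 - 0.6838i): (α + β)/√2 = (-0.6638 - 0.4835i), (α − β)/√2 = (0.3033 + 0.4835i).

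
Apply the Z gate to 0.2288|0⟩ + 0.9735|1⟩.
0.2288|0⟩ - 0.9735|1⟩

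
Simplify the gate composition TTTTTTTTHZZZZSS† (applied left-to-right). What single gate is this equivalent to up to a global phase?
H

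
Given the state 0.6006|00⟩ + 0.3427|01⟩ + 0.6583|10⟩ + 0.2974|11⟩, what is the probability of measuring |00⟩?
0.3607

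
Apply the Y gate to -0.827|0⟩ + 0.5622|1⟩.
-0.5622i|0⟩ - 0.827i|1⟩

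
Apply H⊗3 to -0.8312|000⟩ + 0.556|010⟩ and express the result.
-0.0973|000⟩ - 0.0973|001⟩ - 0.4904|010⟩ - 0.4904|011⟩ - 0.0973|100⟩ - 0.0973|101⟩ - 0.4904|110⟩ - 0.4904|111⟩

H⊗3 gives amp(|y⟩) = (1/2√2) Σ_x (−1)^(x·y) amp(|x⟩), where x·y is the number of positions in which both x and y have a 1.
|000⟩: (-0.8312 + 0.556)/(2√2) = -0.0973
|001⟩: (-0.8312 + 0.556)/(2√2) = -0.0973
|010⟩: (-0.8312 - 0.556)/(2√2) = -0.4904
|011⟩: (-0.8312 - 0.556)/(2√2) = -0.4904
|100⟩: (-0.8312 + 0.556)/(2√2) = -0.0973
|101⟩: (-0.8312 + 0.556)/(2√2) = -0.0973
|110⟩: (-0.8312 - 0.556)/(2√2) = -0.4904
|111⟩: (-0.8312 - 0.556)/(2√2) = -0.4904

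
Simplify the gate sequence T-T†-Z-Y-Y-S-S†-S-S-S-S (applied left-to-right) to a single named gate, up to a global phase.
Z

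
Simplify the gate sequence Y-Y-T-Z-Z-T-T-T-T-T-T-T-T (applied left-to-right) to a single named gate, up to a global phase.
T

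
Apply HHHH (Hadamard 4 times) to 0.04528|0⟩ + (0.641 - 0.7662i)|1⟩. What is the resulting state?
0.04528|0⟩ + (0.641 - 0.7662i)|1⟩

H² = I, so an even number of Hadamards cancels: H^4 = I and the state is unchanged.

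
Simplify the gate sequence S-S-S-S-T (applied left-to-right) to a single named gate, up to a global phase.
T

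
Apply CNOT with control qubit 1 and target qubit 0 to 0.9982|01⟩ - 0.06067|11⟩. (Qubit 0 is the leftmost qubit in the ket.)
-0.06067|01⟩ + 0.9982|11⟩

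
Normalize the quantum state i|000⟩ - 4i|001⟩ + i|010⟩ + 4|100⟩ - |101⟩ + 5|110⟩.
0.1291i|000⟩ - 0.5164i|001⟩ + 0.1291i|010⟩ + 0.5164|100⟩ - 0.1291|101⟩ + 0.6455|110⟩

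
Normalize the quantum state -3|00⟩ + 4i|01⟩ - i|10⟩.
-0.5883|00⟩ + 0.7845i|01⟩ - 0.1961i|10⟩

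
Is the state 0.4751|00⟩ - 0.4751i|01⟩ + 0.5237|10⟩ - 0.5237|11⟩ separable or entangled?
Entangled

Writing the state as a|00⟩ + b|01⟩ + c|10⟩ + d|11⟩, it is a product state iff ad − bc = 0.
Here (a, b, c, d) = (0.4751, -0.4751i, 0.5237, -0.5237): ad − bc = (0.4751)(-0.5237) − (-0.4751i)(0.5237) = (-0.2488 + 0.2488i) ≠ 0, so the state is entangled.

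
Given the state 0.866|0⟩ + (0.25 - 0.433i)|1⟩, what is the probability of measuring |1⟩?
0.25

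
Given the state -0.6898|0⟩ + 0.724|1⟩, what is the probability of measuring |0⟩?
0.4758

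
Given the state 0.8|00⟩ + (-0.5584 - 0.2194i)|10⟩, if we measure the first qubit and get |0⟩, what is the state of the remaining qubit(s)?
|0⟩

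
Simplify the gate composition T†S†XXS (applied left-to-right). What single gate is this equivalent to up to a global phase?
T†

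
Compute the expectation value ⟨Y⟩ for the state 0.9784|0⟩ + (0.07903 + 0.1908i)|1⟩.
0.3734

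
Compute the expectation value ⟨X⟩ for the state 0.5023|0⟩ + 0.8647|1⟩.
0.8687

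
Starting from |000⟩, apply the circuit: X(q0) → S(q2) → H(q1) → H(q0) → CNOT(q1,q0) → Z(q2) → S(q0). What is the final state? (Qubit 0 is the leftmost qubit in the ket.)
1/2|000⟩ - 1/2|010⟩ - (1/2)i|100⟩ + (1/2)i|110⟩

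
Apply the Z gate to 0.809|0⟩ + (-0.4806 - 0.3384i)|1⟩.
0.809|0⟩ + (0.4806 + 0.3384i)|1⟩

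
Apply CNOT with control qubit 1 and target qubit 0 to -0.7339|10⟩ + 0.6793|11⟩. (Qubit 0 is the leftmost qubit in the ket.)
0.6793|01⟩ - 0.7339|10⟩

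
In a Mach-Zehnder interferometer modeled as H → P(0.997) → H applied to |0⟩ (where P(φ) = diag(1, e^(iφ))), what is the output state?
(0.7714 + 0.4199i)|0⟩ + (0.2286 - 0.4199i)|1⟩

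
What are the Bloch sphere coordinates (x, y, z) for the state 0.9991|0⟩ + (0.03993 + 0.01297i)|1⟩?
(0.07979, 0.02592, 0.9964)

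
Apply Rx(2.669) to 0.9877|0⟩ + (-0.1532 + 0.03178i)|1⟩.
(0.2621 + 0.1489i)|0⟩ + (-0.03586 - 0.9528i)|1⟩

Rx(2.669) = [[cos(θ/2), −i·sin(θ/2)], [−i·sin(θ/2), cos(θ/2)]]; θ = 2.669, cos(θ/2) ≈ 0.234103, sin(θ/2) ≈ 0.972212.
With a = amp(|0⟩) = 0.9877 and b = amp(|1⟩) = (-0.1532 + 0.03178i):
new amp(|0⟩) = (0.234103)·a + (-0.972212i)·b = (0.2621 + 0.1489i)
new amp(|1⟩) = (-0.972212i)·a + (0.234103)·b = (-0.03586 - 0.9528i)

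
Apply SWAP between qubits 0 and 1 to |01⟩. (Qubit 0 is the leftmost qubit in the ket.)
|10⟩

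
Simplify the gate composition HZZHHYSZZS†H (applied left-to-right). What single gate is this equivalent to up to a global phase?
Y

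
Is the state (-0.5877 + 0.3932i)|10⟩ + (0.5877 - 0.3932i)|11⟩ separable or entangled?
Separable

Writing the state as a|00⟩ + b|01⟩ + c|10⟩ + d|11⟩, it is a product state iff ad − bc = 0.
Here (a, b, c, d) = (0, 0, (-0.5877 + 0.3932i), (0.5877 - 0.3932i)): ad − bc = (0)(0.5877 - 0.3932i) − (0)(-0.5877 + 0.3932i) = 0, so the state is separable.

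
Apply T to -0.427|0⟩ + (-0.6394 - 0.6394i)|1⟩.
-0.427|0⟩ - 0.9042i|1⟩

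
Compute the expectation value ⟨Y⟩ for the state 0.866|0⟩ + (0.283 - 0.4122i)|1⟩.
-0.7139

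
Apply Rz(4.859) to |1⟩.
(-0.757 + 0.6534i)|1⟩

Rz(4.859) = [[e^(−iθ/2), 0], [0, e^(iθ/2)]] with e^(±iθ/2) = cos(θ/2) ± i·sin(θ/2); θ = 4.859, cos(θ/2) ≈ -0.756996, sin(θ/2) ≈ 0.653419.
With a = amp(|0⟩) = 0 and b = amp(|1⟩) = 1:
new amp(|0⟩) = (-0.756996 - 0.653419i)·a = 0
new amp(|1⟩) = (-0.756996 + 0.653419i)·b = (-0.757 + 0.6534i)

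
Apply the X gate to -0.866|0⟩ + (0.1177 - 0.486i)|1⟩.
(0.1177 - 0.486i)|0⟩ - 0.866|1⟩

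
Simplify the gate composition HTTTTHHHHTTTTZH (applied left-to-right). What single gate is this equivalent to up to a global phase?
X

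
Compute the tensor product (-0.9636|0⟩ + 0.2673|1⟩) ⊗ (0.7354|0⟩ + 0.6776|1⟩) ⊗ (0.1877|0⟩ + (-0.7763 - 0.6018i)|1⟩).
-0.133|000⟩ + (0.5501 + 0.4265i)|001⟩ - 0.1226|010⟩ + (0.5069 + 0.3929i)|011⟩ + 0.0369|100⟩ + (-0.1526 - 0.1183i)|101⟩ + 0.034|110⟩ + (-0.1406 - 0.109i)|111⟩

amp(|b₁b₂…⟩) = product of the factor amplitudes for bits b₁, b₂, …; only kets whose every factor amplitude is nonzero survive.
|000⟩: (-0.9636)(0.7354)(0.1877) = -0.133
|001⟩: (-0.9636)(0.7354)(-0.7763 - 0.6018i) = (0.5501 + 0.4265i)
|010⟩: (-0.9636)(0.6776)(0.1877) = -0.1226
|011⟩: (-0.9636)(0.6776)(-0.7763 - 0.6018i) = (0.5069 + 0.3929i)
|100⟩: (0.2673)(0.7354)(0.1877) = 0.0369
|101⟩: (0.2673)(0.7354)(-0.7763 - 0.6018i) = (-0.1526 - 0.1183i)
|110⟩: (0.2673)(0.6776)(0.1877) = 0.034
|111⟩: (0.2673)(0.6776)(-0.7763 - 0.6018i) = (-0.1406 - 0.109i)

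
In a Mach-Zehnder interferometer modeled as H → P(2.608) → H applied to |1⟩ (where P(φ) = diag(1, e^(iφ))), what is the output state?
(0.9305 - 0.2543i)|0⟩ + (0.06951 + 0.2543i)|1⟩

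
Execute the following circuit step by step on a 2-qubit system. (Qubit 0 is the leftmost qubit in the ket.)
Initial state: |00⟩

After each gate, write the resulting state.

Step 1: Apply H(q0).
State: 1/√2|00⟩ + 1/√2|10⟩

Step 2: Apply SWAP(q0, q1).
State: 1/√2|00⟩ + 1/√2|01⟩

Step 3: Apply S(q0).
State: 1/√2|00⟩ + 1/√2|01⟩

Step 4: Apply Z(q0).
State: 1/√2|00⟩ + 1/√2|01⟩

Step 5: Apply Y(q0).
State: (1/√2)i|10⟩ + (1/√2)i|11⟩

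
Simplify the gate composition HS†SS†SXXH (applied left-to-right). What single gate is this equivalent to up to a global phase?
I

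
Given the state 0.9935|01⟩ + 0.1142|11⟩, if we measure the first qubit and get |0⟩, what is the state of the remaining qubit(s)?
|1⟩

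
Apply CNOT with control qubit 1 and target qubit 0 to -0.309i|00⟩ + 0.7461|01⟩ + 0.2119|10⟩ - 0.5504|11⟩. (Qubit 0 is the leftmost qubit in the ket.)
-0.309i|00⟩ - 0.5504|01⟩ + 0.2119|10⟩ + 0.7461|11⟩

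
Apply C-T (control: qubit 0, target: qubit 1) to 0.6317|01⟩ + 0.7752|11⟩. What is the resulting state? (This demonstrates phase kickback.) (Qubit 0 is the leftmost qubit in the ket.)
0.6317|01⟩ + (0.5481 + 0.5481i)|11⟩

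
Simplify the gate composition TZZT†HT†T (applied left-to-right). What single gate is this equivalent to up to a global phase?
H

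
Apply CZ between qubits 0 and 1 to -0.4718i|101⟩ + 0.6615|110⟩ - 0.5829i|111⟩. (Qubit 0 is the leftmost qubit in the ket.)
-0.4718i|101⟩ - 0.6615|110⟩ + 0.5829i|111⟩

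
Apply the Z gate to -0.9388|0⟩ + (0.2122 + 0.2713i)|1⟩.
-0.9388|0⟩ + (-0.2122 - 0.2713i)|1⟩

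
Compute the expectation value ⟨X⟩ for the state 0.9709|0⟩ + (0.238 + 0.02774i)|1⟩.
0.4621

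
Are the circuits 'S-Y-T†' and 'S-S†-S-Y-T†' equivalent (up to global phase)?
Yes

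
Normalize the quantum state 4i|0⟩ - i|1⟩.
0.9701i|0⟩ - 0.2425i|1⟩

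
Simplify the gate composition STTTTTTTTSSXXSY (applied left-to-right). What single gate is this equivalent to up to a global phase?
Y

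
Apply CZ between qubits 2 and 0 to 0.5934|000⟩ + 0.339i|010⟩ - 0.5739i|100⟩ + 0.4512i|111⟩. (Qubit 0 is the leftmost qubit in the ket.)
0.5934|000⟩ + 0.339i|010⟩ - 0.5739i|100⟩ - 0.4512i|111⟩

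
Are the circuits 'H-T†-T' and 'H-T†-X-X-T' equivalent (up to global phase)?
Yes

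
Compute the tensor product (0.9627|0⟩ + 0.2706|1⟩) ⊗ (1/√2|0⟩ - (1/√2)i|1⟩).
0.6807|00⟩ - 0.6807i|01⟩ + 0.1913|10⟩ - 0.1913i|11⟩

amp(|b₁b₂…⟩) = product of the factor amplitudes for bits b₁, b₂, …; only kets whose every factor amplitude is nonzero survive.
|00⟩: (0.9627)(1/√2) = 0.6807
|01⟩: (0.9627)(-(1/√2)i) = -0.6807i
|10⟩: (0.2706)(1/√2) = 0.1913
|11⟩: (0.2706)(-(1/√2)i) = -0.1913i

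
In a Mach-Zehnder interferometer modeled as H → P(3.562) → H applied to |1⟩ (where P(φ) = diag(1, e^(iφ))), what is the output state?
(0.9565 + 0.2041i)|0⟩ + (0.04354 - 0.2041i)|1⟩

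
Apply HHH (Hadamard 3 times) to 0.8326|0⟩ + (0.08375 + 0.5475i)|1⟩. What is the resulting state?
(0.648 + 0.3871i)|0⟩ + (0.5295 - 0.3871i)|1⟩

H² = I, so H^3 = H: a single Hadamard. With (a, b) = (0.8326, (0.08375 + 0.5475i)), H gives ((a + b)/√2, (a − b)/√2) = ((0.648 + 0.3871i), (0.5295 - 0.3871i)).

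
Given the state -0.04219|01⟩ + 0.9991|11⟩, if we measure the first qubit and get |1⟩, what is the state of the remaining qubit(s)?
|1⟩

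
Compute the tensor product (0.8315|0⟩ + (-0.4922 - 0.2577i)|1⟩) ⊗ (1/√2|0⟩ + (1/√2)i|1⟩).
0.588|00⟩ + 0.588i|01⟩ + (-0.348 - 0.1822i)|10⟩ + (0.1822 - 0.348i)|11⟩

amp(|b₁b₂…⟩) = product of the factor amplitudes for bits b₁, b₂, …; only kets whose every factor amplitude is nonzero survive.
|00⟩: (0.8315)(1/√2) = 0.588
|01⟩: (0.8315)((1/√2)i) = 0.588i
|10⟩: (-0.4922 - 0.2577i)(1/√2) = (-0.348 - 0.1822i)
|11⟩: (-0.4922 - 0.2577i)((1/√2)i) = (0.1822 - 0.348i)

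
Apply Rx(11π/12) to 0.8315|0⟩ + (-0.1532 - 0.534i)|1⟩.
(-0.4209 + 0.1519i)|0⟩ + (-0.02 - 0.8941i)|1⟩

Rx(11π/12) = [[cos(θ/2), −i·sin(θ/2)], [−i·sin(θ/2), cos(θ/2)]]; θ = 11π/12, cos(θ/2) ≈ 0.130526, sin(θ/2) ≈ 0.991445.
With a = amp(|0⟩) = 0.8315 and b = amp(|1⟩) = (-0.1532 - 0.534i):
new amp(|0⟩) = (0.130526)·a + (-0.991445i)·b = (-0.4209 + 0.1519i)
new amp(|1⟩) = (-0.991445i)·a + (0.130526)·b = (-0.02 - 0.8941i)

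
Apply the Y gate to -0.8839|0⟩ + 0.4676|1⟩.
-0.4676i|0⟩ - 0.8839i|1⟩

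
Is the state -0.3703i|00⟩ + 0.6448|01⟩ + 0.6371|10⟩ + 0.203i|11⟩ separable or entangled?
Entangled

Writing the state as a|00⟩ + b|01⟩ + c|10⟩ + d|11⟩, it is a product state iff ad − bc = 0.
Here (a, b, c, d) = (-0.3703i, 0.6448, 0.6371, 0.203i): ad − bc = (-0.3703i)(0.203i) − (0.6448)(0.6371) = -0.3356 ≠ 0, so the state is entangled.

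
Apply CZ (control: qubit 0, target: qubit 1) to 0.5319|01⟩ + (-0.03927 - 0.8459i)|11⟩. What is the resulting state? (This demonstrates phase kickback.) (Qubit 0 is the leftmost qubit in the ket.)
0.5319|01⟩ + (0.03927 + 0.8459i)|11⟩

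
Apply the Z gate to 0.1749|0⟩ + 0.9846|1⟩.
0.1749|0⟩ - 0.9846|1⟩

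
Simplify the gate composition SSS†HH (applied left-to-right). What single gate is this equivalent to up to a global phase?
S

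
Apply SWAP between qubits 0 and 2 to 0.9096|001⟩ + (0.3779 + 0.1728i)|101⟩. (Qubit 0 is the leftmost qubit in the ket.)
0.9096|100⟩ + (0.3779 + 0.1728i)|101⟩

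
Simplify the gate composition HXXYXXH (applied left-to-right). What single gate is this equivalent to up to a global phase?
Y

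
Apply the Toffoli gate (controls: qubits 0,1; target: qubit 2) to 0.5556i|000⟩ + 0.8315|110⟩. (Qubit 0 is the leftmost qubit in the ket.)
0.5556i|000⟩ + 0.8315|111⟩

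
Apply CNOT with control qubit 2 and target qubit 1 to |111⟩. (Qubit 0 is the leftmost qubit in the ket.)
|101⟩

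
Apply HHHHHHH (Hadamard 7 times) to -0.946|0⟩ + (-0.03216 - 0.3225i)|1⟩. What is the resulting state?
(-0.6917 - 0.228i)|0⟩ + (-0.6462 + 0.228i)|1⟩

H² = I, so H^7 = H: a single Hadamard. With (a, b) = (-0.946, (-0.03216 - 0.3225i)), H gives ((a + b)/√2, (a − b)/√2) = ((-0.6917 - 0.228i), (-0.6462 + 0.228i)).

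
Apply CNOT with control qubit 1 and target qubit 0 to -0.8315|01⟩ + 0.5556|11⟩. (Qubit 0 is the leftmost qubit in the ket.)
0.5556|01⟩ - 0.8315|11⟩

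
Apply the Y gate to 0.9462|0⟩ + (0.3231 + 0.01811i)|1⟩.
(0.01811 - 0.3231i)|0⟩ + 0.9462i|1⟩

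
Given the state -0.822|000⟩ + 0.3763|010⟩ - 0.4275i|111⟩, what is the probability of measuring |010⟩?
0.1416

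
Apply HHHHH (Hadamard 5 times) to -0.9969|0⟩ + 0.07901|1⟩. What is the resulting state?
-0.649|0⟩ - 0.7608|1⟩

H² = I, so H^5 = H: a single Hadamard. With (a, b) = (-0.9969, 0.07901), H gives ((a + b)/√2, (a − b)/√2) = (-0.649, -0.7608).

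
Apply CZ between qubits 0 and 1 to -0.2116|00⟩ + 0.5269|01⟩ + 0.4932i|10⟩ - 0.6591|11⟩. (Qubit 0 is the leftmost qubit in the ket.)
-0.2116|00⟩ + 0.5269|01⟩ + 0.4932i|10⟩ + 0.6591|11⟩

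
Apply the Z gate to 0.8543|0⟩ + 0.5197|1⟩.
0.8543|0⟩ - 0.5197|1⟩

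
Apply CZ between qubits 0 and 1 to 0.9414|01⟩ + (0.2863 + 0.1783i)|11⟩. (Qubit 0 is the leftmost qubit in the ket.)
0.9414|01⟩ + (-0.2863 - 0.1783i)|11⟩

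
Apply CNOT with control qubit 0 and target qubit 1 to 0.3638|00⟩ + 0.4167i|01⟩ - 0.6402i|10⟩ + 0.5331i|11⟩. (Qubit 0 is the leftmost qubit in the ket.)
0.3638|00⟩ + 0.4167i|01⟩ + 0.5331i|10⟩ - 0.6402i|11⟩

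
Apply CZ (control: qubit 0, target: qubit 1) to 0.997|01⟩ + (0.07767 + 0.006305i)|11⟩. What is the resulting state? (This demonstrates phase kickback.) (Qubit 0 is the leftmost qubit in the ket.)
0.997|01⟩ + (-0.07767 - 0.006305i)|11⟩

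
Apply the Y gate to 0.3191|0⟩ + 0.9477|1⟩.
-0.9477i|0⟩ + 0.3191i|1⟩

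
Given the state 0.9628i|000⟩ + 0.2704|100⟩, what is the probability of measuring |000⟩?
0.927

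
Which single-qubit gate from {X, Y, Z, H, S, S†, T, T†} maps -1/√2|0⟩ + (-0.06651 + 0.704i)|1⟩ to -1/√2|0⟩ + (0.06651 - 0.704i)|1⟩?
Z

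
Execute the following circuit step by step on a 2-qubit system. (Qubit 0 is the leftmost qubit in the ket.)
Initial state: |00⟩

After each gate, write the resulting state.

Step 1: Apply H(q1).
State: 1/√2|00⟩ + 1/√2|01⟩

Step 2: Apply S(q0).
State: 1/√2|00⟩ + 1/√2|01⟩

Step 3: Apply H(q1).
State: |00⟩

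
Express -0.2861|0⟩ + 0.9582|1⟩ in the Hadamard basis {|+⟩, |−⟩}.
0.4752|+⟩ - 0.8799|−⟩

With |ψ⟩ = α|0⟩ + β|1⟩, the Hadamard-basis coefficients are ⟨+|ψ⟩ = (α + β)/√2 and ⟨−|ψ⟩ = (α − β)/√2.
Here α = -0.2861, β = 0.9582: (α + β)/√2 = 0.4752, (α − β)/√2 = -0.8799.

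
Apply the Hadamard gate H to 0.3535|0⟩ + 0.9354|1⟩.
0.9114|0⟩ - 0.4115|1⟩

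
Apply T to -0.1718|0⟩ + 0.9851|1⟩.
-0.1718|0⟩ + (0.6966 + 0.6966i)|1⟩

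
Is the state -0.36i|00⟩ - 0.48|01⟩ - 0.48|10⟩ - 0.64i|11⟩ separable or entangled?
Entangled

Writing the state as a|00⟩ + b|01⟩ + c|10⟩ + d|11⟩, it is a product state iff ad − bc = 0.
Here (a, b, c, d) = (-0.36i, -0.48, -0.48, -0.64i): ad − bc = (-0.36i)(-0.64i) − (-0.48)(-0.48) = -0.4608 ≠ 0, so the state is entangled.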